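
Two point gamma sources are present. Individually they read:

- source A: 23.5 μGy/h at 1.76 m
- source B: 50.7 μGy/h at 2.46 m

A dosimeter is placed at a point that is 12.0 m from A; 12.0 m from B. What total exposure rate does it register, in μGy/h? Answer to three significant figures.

Each source contributes Iᵢ·(dᵢ/rᵢ)²; contributions add.
A: 23.5 × (1.76/12.0)² = 0.5055 μGy/h
B: 50.7 × (2.46/12.0)² = 2.131 μGy/h
Total = 0.5055 + 2.131 = 2.636 μGy/h.

2.64 μGy/h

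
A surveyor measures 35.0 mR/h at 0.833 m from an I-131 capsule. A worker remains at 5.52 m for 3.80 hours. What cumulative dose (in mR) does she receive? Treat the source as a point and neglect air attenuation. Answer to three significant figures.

Using I₁d₁² = I₂d₂², rate at 5.52 m:
(0.833/5.52)² = 0.02277, so 35.0 × 0.02277 = 0.7969 mR/h.
Dose = rate × time = 0.7969 mR/h × 3.800 h = 3.028 mR.

3.03 mR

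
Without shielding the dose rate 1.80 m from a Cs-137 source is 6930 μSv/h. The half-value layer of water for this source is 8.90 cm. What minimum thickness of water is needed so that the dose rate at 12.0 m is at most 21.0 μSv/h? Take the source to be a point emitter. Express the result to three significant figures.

25.7 cm

At 12.0 m, distance alone gives (1.80/12.0)² = 0.02250, so 6930 × 0.02250 = 155.9 μSv/h.
Further attenuation needed: 155.9/21.0 = 7.424.
n = log₂(7.424) = 2.892 half-value layers.
Thickness = 2.892 × 8.90 cm = 25.74 cm.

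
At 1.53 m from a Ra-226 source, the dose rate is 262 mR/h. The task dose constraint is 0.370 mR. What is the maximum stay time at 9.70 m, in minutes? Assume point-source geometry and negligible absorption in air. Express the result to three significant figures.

Intensity scales as (d₁/d₂)², so rate at 9.70 m:
(1.53/9.70)² = 0.02488, so 262 × 0.02488 = 6.519 mR/h.
Stay time = 0.370 mR ÷ 6.519 mR/h = 0.05676 h = 3.406 min.

3.41 min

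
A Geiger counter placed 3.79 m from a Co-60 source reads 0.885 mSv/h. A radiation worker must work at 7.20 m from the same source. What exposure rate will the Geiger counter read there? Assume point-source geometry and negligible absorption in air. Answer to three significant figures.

0.245 mSv/h

By the inverse-square law, scaling from 3.79 m to 7.20 m:
0.885 × (3.79/7.20)² = 0.885 × 0.2771 = 0.2452 mSv/h.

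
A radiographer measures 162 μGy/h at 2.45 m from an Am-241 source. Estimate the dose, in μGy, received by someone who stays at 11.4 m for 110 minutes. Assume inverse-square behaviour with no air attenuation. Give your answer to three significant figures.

13.7 μGy

Using I₁d₁² = I₂d₂², rate at 11.4 m:
(2.45/11.4)² = 0.04619, so 162 × 0.04619 = 7.483 μGy/h.
Dose = rate × time = 7.483 μGy/h × 1.833 h = 13.72 μGy.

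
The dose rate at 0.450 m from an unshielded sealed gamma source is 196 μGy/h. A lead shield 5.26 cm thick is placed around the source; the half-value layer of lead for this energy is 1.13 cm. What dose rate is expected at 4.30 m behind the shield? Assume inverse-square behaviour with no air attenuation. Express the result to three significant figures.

0.0852 μGy/h

Distance alone: (0.450/4.30)² = 0.01095, so 196 × 0.01095 = 2.146 μGy/h.
Shield: 5.26/1.13 = 4.655 half-value layers → attenuation 2^(−4.655) = 0.03969.
Combined: 2.146 × 0.03969 = 0.08517 μGy/h.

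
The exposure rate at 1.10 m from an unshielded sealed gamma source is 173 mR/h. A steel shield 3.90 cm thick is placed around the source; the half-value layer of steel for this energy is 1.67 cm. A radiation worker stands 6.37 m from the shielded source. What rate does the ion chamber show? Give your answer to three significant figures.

1.02 mR/h

Distance alone: 173 × (1.10/6.37)² = 173 × 0.02982 = 5.159 mR/h.
Shield: 3.90/1.67 = 2.335 half-value layers → attenuation 2^(−2.335) = 0.1982.
Combined: 5.159 × 0.1982 = 1.023 mR/h.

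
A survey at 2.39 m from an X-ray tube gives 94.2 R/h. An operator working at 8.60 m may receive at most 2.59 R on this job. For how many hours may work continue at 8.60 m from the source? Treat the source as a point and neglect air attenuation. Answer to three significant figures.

0.356 h

Applying the 1/r² law, rate at 8.60 m:
(2.39/8.60)² = 0.07723, so 94.2 × 0.07723 = 7.275 R/h.
Stay time = 2.59 R ÷ 7.275 R/h = 0.3560 h.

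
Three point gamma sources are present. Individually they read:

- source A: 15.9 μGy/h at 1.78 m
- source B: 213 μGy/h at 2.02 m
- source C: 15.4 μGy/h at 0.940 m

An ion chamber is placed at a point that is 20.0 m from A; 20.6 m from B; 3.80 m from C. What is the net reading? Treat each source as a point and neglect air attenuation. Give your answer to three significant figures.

3.12 μGy/h

By superposition, sum each source's inverse-square contribution:
A: 15.9 × (1.78/20.0)² = 0.1259 μGy/h
B: 213 × (2.02/20.6)² = 2.048 μGy/h
C: 15.4 × (0.940/3.80)² = 0.9423 μGy/h
Total = 0.1259 + 2.048 + 0.9423 = 3.116 μGy/h.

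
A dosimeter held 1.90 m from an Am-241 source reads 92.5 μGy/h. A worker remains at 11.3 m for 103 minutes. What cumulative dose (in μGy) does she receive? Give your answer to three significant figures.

Applying the 1/r² law, rate at 11.3 m:
(1.90/11.3)² = 0.02827, so 92.5 × 0.02827 = 2.615 μGy/h.
Dose = rate × time = 2.615 μGy/h × 1.717 h = 4.490 μGy.

4.49 μGy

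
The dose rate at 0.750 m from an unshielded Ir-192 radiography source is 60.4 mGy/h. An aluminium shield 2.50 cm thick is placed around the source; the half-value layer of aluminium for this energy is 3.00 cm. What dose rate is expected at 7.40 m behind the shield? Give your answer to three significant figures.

Distance alone: 60.4 × (0.750/7.40)² = 60.4 × 0.01027 = 0.6203 mGy/h.
Shield: 2.50/3.00 = 0.8333 half-value layers → attenuation 2^(−0.8333) = 0.5612.
Combined: 0.6203 × 0.5612 = 0.3481 mGy/h.

0.348 mGy/h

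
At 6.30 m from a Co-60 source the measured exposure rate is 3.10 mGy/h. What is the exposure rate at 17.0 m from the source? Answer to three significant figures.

Using I₁d₁² = I₂d₂², scaling from 6.30 m to 17.0 m:
(6.30/17.0)² = 0.1373, so 3.10 × 0.1373 = 0.4256 mGy/h.

0.426 mGy/h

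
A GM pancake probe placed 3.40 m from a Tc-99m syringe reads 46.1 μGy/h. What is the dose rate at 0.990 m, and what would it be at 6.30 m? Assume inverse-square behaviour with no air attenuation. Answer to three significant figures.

Applying the 1/r² law,
At 0.990 m: 46.1 × (3.40/0.990)² = 46.1 × 11.79 = 543.5 μGy/h
At 6.30 m: 543.5 × (0.990/6.30)² = 543.5 × 0.02469 = 13.42 μGy/h.

544 μGy/h; 13.4 μGy/h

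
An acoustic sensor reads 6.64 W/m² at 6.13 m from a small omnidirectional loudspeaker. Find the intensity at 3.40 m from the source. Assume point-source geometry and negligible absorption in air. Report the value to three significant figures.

21.6 W/m²

By the inverse-square law, the rate at 3.40 m is
(6.13/3.40)² = 3.251, so 6.64 × 3.251 = 21.59 W/m².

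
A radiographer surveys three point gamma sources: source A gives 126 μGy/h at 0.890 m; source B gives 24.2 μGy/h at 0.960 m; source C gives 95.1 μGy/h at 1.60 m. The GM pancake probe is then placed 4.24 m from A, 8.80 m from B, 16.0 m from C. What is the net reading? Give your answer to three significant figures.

Each source contributes Iᵢ·(dᵢ/rᵢ)²; contributions add.
A: 126 × (0.890/4.24)² = 5.552 μGy/h
B: 24.2 × (0.960/8.80)² = 0.2880 μGy/h
C: 95.1 × (1.60/16.0)² = 0.9510 μGy/h
Total = 5.552 + 0.2880 + 0.9510 = 6.791 μGy/h.

6.79 μGy/h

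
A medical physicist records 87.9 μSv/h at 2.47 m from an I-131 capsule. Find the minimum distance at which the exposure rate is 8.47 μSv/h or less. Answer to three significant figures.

Intensity scales as (d₁/d₂)², so d₂ = d₁·√(I₁/I₂).
I₁/I₂ = 87.9/8.47 = 10.38, so d₂ = 2.47 × √10.38 = 7.958 m.

7.96 m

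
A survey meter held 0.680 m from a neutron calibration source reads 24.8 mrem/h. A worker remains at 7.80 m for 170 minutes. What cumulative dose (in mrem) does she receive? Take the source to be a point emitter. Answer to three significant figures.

Applying the 1/r² law, rate at 7.80 m:
24.8 × (0.680/7.80)² = 24.8 × 0.007600 = 0.1885 mrem/h.
Dose = rate × time = 0.1885 mrem/h × 2.833 h = 0.5340 mrem.

0.534 mrem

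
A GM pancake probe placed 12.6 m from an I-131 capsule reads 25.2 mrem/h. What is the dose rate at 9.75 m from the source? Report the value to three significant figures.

42.1 mrem/h

Using I₁d₁² = I₂d₂², scaling from 12.6 m to 9.75 m:
(12.6/9.75)² = 1.670, so 25.2 × 1.670 = 42.08 mrem/h.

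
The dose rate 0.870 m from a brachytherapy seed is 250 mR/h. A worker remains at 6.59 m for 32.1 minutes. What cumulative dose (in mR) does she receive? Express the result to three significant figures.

By the inverse-square law, rate at 6.59 m:
(0.870/6.59)² = 0.01743, so 250 × 0.01743 = 4.357 mR/h.
Dose = rate × time = 4.357 mR/h × 0.5350 h = 2.331 mR.

2.33 mR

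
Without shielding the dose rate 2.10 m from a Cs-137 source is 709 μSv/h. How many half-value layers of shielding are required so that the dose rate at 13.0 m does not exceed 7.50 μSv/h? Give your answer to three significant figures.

1.30 half-value layers

At 13.0 m, distance alone gives 709 × (2.10/13.0)² = 709 × 0.02609 = 18.50 μSv/h.
Further attenuation needed: 18.50/7.50 = 2.467.
n = log₂(2.467) = 1.303 half-value layers.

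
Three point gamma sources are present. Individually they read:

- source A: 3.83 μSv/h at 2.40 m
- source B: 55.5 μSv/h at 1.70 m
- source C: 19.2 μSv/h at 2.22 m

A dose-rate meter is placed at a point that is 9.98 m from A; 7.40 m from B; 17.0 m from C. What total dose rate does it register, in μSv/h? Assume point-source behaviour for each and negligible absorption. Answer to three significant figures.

3.48 μSv/h

Each source contributes Iᵢ·(dᵢ/rᵢ)²; contributions add.
A: 3.83 × (2.40/9.98)² = 0.2215 μSv/h
B: 55.5 × (1.70/7.40)² = 2.929 μSv/h
C: 19.2 × (2.22/17.0)² = 0.3274 μSv/h
Total = 0.2215 + 2.929 + 0.3274 = 3.478 μSv/h.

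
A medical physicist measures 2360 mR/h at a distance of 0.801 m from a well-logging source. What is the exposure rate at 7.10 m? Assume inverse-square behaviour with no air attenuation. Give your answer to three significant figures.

30.0 mR/h

By the inverse-square law, the rate at 7.10 m is
2360 × (0.801/7.10)² = 2360 × 0.01273 = 30.04 mR/h.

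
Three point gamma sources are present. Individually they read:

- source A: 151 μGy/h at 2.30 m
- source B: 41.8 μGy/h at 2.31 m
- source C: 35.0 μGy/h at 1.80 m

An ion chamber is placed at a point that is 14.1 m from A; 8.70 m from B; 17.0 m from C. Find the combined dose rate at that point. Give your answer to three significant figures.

7.36 μGy/h

Each source contributes Iᵢ·(dᵢ/rᵢ)²; contributions add.
A: 151 × (2.30/14.1)² = 4.018 μGy/h
B: 41.8 × (2.31/8.70)² = 2.947 μGy/h
C: 35.0 × (1.80/17.0)² = 0.3924 μGy/h
Total = 4.018 + 2.947 + 0.3924 = 7.357 μGy/h.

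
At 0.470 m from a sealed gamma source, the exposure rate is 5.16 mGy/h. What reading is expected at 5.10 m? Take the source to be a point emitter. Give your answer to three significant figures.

By the inverse-square law, the rate at 5.10 m is
5.16 × (0.470/5.10)² = 5.16 × 0.008493 = 0.04382 mGy/h.

0.0438 mGy/h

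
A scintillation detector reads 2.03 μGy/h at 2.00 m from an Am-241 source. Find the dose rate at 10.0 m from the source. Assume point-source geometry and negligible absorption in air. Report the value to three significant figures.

0.0812 μGy/h

Since intensity falls as 1/r², the rate at 10.0 m is
2.03 × (2.00/10.0)² = 2.03 × 0.04000 = 0.08120 μGy/h.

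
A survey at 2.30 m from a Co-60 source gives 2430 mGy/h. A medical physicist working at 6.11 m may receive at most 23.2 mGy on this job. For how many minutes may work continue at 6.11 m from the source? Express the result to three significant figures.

Applying the 1/r² law, rate at 6.11 m:
2430 × (2.30/6.11)² = 2430 × 0.1417 = 344.3 mGy/h.
Stay time = 23.2 mGy ÷ 344.3 mGy/h = 0.06738 h = 4.043 min.

4.04 min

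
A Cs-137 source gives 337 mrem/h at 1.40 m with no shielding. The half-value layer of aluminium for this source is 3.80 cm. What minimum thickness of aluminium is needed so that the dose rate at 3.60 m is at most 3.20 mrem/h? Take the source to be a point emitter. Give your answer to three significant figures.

At 3.60 m, distance alone gives 337 × (1.40/3.60)² = 337 × 0.1512 = 50.95 mrem/h.
Further attenuation needed: 50.95/3.20 = 15.92.
n = log₂(15.92) = 3.993 half-value layers.
Thickness = 3.993 × 3.80 cm = 15.17 cm.

15.2 cm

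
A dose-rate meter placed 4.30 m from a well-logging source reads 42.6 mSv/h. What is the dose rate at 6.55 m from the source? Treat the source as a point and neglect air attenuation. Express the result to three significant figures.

18.4 mSv/h

Using I₁d₁² = I₂d₂², scaling from 4.30 m to 6.55 m:
42.6 × (4.30/6.55)² = 42.6 × 0.4310 = 18.36 mSv/h.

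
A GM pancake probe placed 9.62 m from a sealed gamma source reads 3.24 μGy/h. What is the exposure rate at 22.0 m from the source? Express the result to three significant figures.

0.620 μGy/h

Since intensity falls as 1/r², scaling from 9.62 m to 22.0 m:
(9.62/22.0)² = 0.1912, so 3.24 × 0.1912 = 0.6195 μGy/h.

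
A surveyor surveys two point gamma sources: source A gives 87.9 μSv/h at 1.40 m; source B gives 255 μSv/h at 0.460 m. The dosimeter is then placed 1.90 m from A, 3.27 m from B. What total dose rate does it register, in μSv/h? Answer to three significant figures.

52.8 μSv/h

By superposition, sum each source's inverse-square contribution:
A: 87.9 × (1.40/1.90)² = 47.72 μSv/h
B: 255 × (0.460/3.27)² = 5.046 μSv/h
Total = 47.72 + 5.046 = 52.77 μSv/h.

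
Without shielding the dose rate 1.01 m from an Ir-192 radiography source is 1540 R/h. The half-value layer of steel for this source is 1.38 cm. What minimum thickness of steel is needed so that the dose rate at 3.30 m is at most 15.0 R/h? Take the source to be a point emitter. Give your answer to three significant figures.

At 3.30 m, distance alone gives 1540 × (1.01/3.30)² = 1540 × 0.09367 = 144.3 R/h.
Further attenuation needed: 144.3/15.0 = 9.620.
n = log₂(9.620) = 3.266 half-value layers.
Thickness = 3.266 × 1.38 cm = 4.507 cm.

4.51 cm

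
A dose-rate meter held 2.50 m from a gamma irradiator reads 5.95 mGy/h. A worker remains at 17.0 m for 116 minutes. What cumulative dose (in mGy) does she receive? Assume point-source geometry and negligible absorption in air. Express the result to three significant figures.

0.249 mGy

Using I₁d₁² = I₂d₂², rate at 17.0 m:
(2.50/17.0)² = 0.02163, so 5.95 × 0.02163 = 0.1287 mGy/h.
Dose = rate × time = 0.1287 mGy/h × 1.933 h = 0.2488 mGy.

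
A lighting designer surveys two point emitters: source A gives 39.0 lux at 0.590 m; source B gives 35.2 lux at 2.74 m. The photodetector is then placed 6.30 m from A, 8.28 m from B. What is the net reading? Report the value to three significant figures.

By superposition, sum each source's inverse-square contribution:
A: 39.0 × (0.590/6.30)² = 0.3420 lux
B: 35.2 × (2.74/8.28)² = 3.855 lux
Total = 0.3420 + 3.855 = 4.197 lux.

4.20 lux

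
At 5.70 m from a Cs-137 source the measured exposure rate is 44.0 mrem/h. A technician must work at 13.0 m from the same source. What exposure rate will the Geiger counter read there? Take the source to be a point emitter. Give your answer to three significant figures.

By the inverse-square law, scaling from 5.70 m to 13.0 m:
44.0 × (5.70/13.0)² = 44.0 × 0.1922 = 8.457 mrem/h.

8.46 mrem/h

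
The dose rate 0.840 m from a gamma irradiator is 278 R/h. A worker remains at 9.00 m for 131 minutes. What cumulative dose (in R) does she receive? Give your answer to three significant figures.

Since intensity falls as 1/r², rate at 9.00 m:
278 × (0.840/9.00)² = 278 × 0.008711 = 2.422 R/h.
Dose = rate × time = 2.422 R/h × 2.183 h = 5.287 R.

5.29 R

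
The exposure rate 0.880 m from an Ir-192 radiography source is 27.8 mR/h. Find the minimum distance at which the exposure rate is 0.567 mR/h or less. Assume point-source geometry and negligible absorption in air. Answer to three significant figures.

Intensity scales as (d₁/d₂)², so d₂ = d₁·√(I₁/I₂).
I₁/I₂ = 27.8/0.567 = 49.03, so d₂ = 0.880 × √49.03 = 6.162 m.

6.16 m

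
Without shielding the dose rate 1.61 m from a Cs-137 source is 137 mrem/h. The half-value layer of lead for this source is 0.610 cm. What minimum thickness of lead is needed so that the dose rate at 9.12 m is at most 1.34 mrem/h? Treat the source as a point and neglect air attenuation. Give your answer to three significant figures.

1.02 cm

At 9.12 m, distance alone gives (1.61/9.12)² = 0.03116, so 137 × 0.03116 = 4.269 mrem/h.
Further attenuation needed: 4.269/1.34 = 3.186.
n = log₂(3.186) = 1.672 half-value layers.
Thickness = 1.672 × 0.610 cm = 1.020 cm.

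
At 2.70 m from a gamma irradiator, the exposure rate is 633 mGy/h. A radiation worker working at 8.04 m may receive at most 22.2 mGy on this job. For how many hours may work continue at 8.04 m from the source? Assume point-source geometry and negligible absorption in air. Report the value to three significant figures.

0.311 h

Intensity scales as (d₁/d₂)², so rate at 8.04 m:
633 × (2.70/8.04)² = 633 × 0.1128 = 71.40 mGy/h.
Stay time = 22.2 mGy ÷ 71.40 mGy/h = 0.3109 h.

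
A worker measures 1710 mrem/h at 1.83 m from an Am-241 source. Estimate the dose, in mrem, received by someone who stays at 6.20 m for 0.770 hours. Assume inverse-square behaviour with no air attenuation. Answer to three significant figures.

Intensity scales as (d₁/d₂)², so rate at 6.20 m:
1710 × (1.83/6.20)² = 1710 × 0.08712 = 149.0 mrem/h.
Dose = rate × time = 149.0 mrem/h × 0.7700 h = 114.7 mrem.

115 mrem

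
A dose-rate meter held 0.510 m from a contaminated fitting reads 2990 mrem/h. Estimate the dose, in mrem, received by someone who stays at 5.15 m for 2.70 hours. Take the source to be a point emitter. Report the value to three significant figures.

79.2 mrem

Intensity scales as (d₁/d₂)², so rate at 5.15 m:
2990 × (0.510/5.15)² = 2990 × 0.009807 = 29.32 mrem/h.
Dose = rate × time = 29.32 mrem/h × 2.700 h = 79.16 mrem.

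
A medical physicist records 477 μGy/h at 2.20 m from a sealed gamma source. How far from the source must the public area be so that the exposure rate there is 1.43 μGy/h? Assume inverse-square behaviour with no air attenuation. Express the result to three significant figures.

Since intensity falls as 1/r², d₂ = d₁·√(I₁/I₂).
I₁/I₂ = 477/1.43 = 333.6, so d₂ = 2.20 × √333.6 = 40.18 m.

40.2 m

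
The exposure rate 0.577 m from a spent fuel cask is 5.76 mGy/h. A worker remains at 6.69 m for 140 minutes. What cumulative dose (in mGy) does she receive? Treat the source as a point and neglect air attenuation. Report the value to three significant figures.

Applying the 1/r² law, rate at 6.69 m:
5.76 × (0.577/6.69)² = 5.76 × 0.007439 = 0.04285 mGy/h.
Dose = rate × time = 0.04285 mGy/h × 2.333 h = 0.09997 mGy.

0.100 mGy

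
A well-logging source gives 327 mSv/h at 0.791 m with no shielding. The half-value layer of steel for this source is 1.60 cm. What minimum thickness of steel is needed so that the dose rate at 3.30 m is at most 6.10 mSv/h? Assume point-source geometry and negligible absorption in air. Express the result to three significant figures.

2.60 cm

At 3.30 m, distance alone gives (0.791/3.30)² = 0.05745, so 327 × 0.05745 = 18.79 mSv/h.
Further attenuation needed: 18.79/6.10 = 3.080.
n = log₂(3.080) = 1.623 half-value layers.
Thickness = 1.623 × 1.60 cm = 2.597 cm.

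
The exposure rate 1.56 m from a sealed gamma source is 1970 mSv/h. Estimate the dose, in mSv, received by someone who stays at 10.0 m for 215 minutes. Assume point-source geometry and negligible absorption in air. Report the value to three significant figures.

172 mSv

By the inverse-square law, rate at 10.0 m:
(1.56/10.0)² = 0.02434, so 1970 × 0.02434 = 47.95 mSv/h.
Dose = rate × time = 47.95 mSv/h × 3.583 h = 171.8 mSv.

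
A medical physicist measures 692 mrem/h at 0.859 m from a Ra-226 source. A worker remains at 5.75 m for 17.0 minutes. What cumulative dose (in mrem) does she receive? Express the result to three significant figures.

Using I₁d₁² = I₂d₂², rate at 5.75 m:
(0.859/5.75)² = 0.02232, so 692 × 0.02232 = 15.45 mrem/h.
Dose = rate × time = 15.45 mrem/h × 0.2833 h = 4.377 mrem.

4.38 mrem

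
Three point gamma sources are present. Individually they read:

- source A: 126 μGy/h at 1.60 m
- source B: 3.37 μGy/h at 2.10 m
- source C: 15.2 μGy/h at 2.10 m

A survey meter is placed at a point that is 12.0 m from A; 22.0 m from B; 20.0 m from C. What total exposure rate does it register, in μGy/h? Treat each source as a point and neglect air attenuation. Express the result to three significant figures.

2.44 μGy/h

By superposition, sum each source's inverse-square contribution:
A: 126 × (1.60/12.0)² = 2.240 μGy/h
B: 3.37 × (2.10/22.0)² = 0.03071 μGy/h
C: 15.2 × (2.10/20.0)² = 0.1676 μGy/h
Total = 2.240 + 0.03071 + 0.1676 = 2.438 μGy/h.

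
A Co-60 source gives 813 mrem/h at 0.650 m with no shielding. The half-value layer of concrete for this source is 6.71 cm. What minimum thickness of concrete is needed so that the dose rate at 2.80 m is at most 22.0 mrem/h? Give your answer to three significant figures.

At 2.80 m, distance alone gives 813 × (0.650/2.80)² = 813 × 0.05389 = 43.81 mrem/h.
Further attenuation needed: 43.81/22.0 = 1.991.
n = log₂(1.991) = 0.9935 half-value layers.
Thickness = 0.9935 × 6.71 cm = 6.666 cm.

6.67 cm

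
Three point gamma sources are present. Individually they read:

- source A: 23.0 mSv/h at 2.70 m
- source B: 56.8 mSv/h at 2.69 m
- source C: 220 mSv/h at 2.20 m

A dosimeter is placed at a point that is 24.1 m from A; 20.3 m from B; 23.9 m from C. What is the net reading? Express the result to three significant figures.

3.15 mSv/h

Each source contributes Iᵢ·(dᵢ/rᵢ)²; contributions add.
A: 23.0 × (2.70/24.1)² = 0.2887 mSv/h
B: 56.8 × (2.69/20.3)² = 0.9974 mSv/h
C: 220 × (2.20/23.9)² = 1.864 mSv/h
Total = 0.2887 + 0.9974 + 1.864 = 3.150 mSv/h.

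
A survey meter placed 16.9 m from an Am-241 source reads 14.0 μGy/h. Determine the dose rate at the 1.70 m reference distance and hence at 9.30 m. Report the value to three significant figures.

1380 μGy/h; 46.2 μGy/h

Using I₁d₁² = I₂d₂²,
At 1.70 m: (16.9/1.70)² = 98.83, so 14.0 × 98.83 = 1384 μGy/h
At 9.30 m: (1.70/9.30)² = 0.03341, so 1384 × 0.03341 = 46.24 μGy/h.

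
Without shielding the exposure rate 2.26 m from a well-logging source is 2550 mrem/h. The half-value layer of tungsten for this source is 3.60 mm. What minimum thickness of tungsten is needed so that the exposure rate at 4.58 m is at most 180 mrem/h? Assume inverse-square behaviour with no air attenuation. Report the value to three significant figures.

At 4.58 m, distance alone gives (2.26/4.58)² = 0.2435, so 2550 × 0.2435 = 620.9 mrem/h.
Further attenuation needed: 620.9/180 = 3.449.
n = log₂(3.449) = 1.786 half-value layers.
Thickness = 1.786 × 3.60 mm = 6.430 mm.

6.43 mm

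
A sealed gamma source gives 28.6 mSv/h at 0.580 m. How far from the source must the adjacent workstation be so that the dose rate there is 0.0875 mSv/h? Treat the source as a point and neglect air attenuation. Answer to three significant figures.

Using I₁d₁² = I₂d₂², d₂ = d₁·√(I₁/I₂).
I₁/I₂ = 28.6/0.0875 = 326.9, so d₂ = 0.580 × √326.9 = 10.49 m.

10.5 m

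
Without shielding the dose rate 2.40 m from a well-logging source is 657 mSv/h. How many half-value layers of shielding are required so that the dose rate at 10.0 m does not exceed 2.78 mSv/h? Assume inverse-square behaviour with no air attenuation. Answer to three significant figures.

At 10.0 m, distance alone gives 657 × (2.40/10.0)² = 657 × 0.05760 = 37.84 mSv/h.
Further attenuation needed: 37.84/2.78 = 13.61.
n = log₂(13.61) = 3.767 half-value layers.

3.77 half-value layers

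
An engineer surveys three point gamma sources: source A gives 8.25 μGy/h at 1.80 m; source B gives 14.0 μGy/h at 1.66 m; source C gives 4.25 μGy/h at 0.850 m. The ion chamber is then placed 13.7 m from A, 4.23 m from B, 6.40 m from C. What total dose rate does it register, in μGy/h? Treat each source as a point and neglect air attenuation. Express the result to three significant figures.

By superposition, sum each source's inverse-square contribution:
A: 8.25 × (1.80/13.7)² = 0.1424 μGy/h
B: 14.0 × (1.66/4.23)² = 2.156 μGy/h
C: 4.25 × (0.850/6.40)² = 0.07497 μGy/h
Total = 0.1424 + 2.156 + 0.07497 = 2.373 μGy/h.

2.37 μGy/h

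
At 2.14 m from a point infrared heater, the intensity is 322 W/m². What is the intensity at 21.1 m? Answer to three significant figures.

Intensity scales as (d₁/d₂)², so the rate at 21.1 m is
(2.14/21.1)² = 0.01029, so 322 × 0.01029 = 3.313 W/m².

3.31 W/m²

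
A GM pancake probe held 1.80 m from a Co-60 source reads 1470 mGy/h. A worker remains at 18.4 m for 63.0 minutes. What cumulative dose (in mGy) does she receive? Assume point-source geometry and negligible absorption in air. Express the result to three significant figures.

Using I₁d₁² = I₂d₂², rate at 18.4 m:
(1.80/18.4)² = 0.009570, so 1470 × 0.009570 = 14.07 mGy/h.
Dose = rate × time = 14.07 mGy/h × 1.050 h = 14.77 mGy.

14.8 mGy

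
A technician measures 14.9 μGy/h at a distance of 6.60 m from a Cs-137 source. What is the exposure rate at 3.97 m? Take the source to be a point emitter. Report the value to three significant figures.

By the inverse-square law, the rate at 3.97 m is
(6.60/3.97)² = 2.764, so 14.9 × 2.764 = 41.18 μGy/h.

41.2 μGy/h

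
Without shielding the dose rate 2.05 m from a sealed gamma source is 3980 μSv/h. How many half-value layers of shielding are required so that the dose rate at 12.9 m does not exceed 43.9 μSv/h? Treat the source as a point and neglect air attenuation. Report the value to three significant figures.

1.20 half-value layers

At 12.9 m, distance alone gives 3980 × (2.05/12.9)² = 3980 × 0.02525 = 100.5 μSv/h.
Further attenuation needed: 100.5/43.9 = 2.289.
n = log₂(2.289) = 1.195 half-value layers.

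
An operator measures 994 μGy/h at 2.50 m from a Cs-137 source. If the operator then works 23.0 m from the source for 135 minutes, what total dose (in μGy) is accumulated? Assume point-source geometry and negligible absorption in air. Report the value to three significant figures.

26.4 μGy

Since intensity falls as 1/r², rate at 23.0 m:
994 × (2.50/23.0)² = 994 × 0.01181 = 11.74 μGy/h.
Dose = rate × time = 11.74 μGy/h × 2.250 h = 26.41 μGy.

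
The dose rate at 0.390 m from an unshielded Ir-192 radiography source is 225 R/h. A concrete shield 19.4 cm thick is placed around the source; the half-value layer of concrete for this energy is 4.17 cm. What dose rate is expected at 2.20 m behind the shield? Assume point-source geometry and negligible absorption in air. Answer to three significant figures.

0.281 R/h

Distance alone: 225 × (0.390/2.20)² = 225 × 0.03143 = 7.072 R/h.
Shield: 19.4/4.17 = 4.652 half-value layers → attenuation 2^(−4.652) = 0.03977.
Combined: 7.072 × 0.03977 = 0.2813 R/h.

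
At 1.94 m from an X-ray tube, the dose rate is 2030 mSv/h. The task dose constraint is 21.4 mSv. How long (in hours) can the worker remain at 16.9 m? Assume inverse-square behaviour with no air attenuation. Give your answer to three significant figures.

0.800 h

Using I₁d₁² = I₂d₂², rate at 16.9 m:
(1.94/16.9)² = 0.01318, so 2030 × 0.01318 = 26.76 mSv/h.
Stay time = 21.4 mSv ÷ 26.76 mSv/h = 0.7997 h.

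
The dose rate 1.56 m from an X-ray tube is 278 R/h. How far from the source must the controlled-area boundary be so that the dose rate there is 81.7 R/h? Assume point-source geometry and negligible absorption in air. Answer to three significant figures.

Using I₁d₁² = I₂d₂², d₂ = d₁·√(I₁/I₂).
I₁/I₂ = 278/81.7 = 3.403, so d₂ = 1.56 × √3.403 = 2.878 m.

2.88 m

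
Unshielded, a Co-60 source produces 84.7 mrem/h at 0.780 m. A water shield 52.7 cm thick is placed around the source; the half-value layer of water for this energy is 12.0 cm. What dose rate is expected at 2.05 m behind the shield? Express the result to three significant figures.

Distance alone: (0.780/2.05)² = 0.1448, so 84.7 × 0.1448 = 12.26 mrem/h.
Shield: 52.7/12.0 = 4.392 half-value layers → attenuation 2^(−4.392) = 0.04763.
Combined: 12.26 × 0.04763 = 0.5839 mrem/h.

0.584 mrem/h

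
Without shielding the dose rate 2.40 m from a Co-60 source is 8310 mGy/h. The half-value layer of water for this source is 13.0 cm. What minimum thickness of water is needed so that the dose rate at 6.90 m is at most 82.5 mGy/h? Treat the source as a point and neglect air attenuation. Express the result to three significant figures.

46.9 cm

At 6.90 m, distance alone gives (2.40/6.90)² = 0.1210, so 8310 × 0.1210 = 1006 mGy/h.
Further attenuation needed: 1006/82.5 = 12.19.
n = log₂(12.19) = 3.608 half-value layers.
Thickness = 3.608 × 13.0 cm = 46.90 cm.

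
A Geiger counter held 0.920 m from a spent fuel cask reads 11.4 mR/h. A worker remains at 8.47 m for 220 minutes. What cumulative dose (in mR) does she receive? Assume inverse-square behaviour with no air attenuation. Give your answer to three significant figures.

Using I₁d₁² = I₂d₂², rate at 8.47 m:
(0.920/8.47)² = 0.01180, so 11.4 × 0.01180 = 0.1345 mR/h.
Dose = rate × time = 0.1345 mR/h × 3.667 h = 0.4932 mR.

0.493 mR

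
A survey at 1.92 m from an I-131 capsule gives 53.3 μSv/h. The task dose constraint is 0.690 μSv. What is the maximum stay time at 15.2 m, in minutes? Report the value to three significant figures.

48.7 min

Using I₁d₁² = I₂d₂², rate at 15.2 m:
53.3 × (1.92/15.2)² = 53.3 × 0.01596 = 0.8507 μSv/h.
Stay time = 0.690 μSv ÷ 0.8507 μSv/h = 0.8111 h = 48.67 min.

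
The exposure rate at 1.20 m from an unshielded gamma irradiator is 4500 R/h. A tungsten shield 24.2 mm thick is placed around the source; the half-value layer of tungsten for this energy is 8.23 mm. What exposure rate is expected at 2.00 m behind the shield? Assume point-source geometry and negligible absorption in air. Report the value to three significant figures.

Distance alone: 4500 × (1.20/2.00)² = 4500 × 0.3600 = 1620 R/h.
Shield: 24.2/8.23 = 2.940 half-value layers → attenuation 2^(−2.940) = 0.1303.
Combined: 1620 × 0.1303 = 211.1 R/h.

211 R/h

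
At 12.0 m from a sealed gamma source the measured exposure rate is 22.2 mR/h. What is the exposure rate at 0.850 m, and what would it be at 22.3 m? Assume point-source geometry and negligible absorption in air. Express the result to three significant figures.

4420 mR/h; 6.43 mR/h

Using I₁d₁² = I₂d₂²,
At 0.850 m: 22.2 × (12.0/0.850)² = 22.2 × 199.3 = 4424 mR/h
At 22.3 m: 4424 × (0.850/22.3)² = 4424 × 0.001453 = 6.428 mR/h.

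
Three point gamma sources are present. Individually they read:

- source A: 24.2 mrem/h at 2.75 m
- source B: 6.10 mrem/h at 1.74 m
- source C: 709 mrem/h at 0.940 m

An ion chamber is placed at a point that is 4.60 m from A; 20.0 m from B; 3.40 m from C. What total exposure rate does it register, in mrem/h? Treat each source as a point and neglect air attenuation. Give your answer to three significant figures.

62.9 mrem/h

Each source contributes Iᵢ·(dᵢ/rᵢ)²; contributions add.
A: 24.2 × (2.75/4.60)² = 8.649 mrem/h
B: 6.10 × (1.74/20.0)² = 0.04617 mrem/h
C: 709 × (0.940/3.40)² = 54.19 mrem/h
Total = 8.649 + 0.04617 + 54.19 = 62.89 mrem/h.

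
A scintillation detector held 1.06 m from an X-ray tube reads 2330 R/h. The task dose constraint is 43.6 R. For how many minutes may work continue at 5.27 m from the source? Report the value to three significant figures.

By the inverse-square law, rate at 5.27 m:
2330 × (1.06/5.27)² = 2330 × 0.04046 = 94.27 R/h.
Stay time = 43.6 R ÷ 94.27 R/h = 0.4625 h = 27.75 min.

27.8 min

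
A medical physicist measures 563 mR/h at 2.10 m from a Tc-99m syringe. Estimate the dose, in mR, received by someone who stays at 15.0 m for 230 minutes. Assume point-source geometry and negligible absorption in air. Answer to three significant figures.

42.3 mR

Intensity scales as (d₁/d₂)², so rate at 15.0 m:
563 × (2.10/15.0)² = 563 × 0.01960 = 11.03 mR/h.
Dose = rate × time = 11.03 mR/h × 3.833 h = 42.28 mR.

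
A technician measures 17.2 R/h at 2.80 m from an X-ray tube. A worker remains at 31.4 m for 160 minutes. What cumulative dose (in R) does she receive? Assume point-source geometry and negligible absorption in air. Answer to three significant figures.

0.365 R

Since intensity falls as 1/r², rate at 31.4 m:
(2.80/31.4)² = 0.007952, so 17.2 × 0.007952 = 0.1368 R/h.
Dose = rate × time = 0.1368 R/h × 2.667 h = 0.3648 R.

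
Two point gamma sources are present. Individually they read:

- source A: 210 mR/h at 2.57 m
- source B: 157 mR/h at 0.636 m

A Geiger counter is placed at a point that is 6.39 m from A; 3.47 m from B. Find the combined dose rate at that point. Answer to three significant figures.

39.2 mR/h

Each source contributes Iᵢ·(dᵢ/rᵢ)²; contributions add.
A: 210 × (2.57/6.39)² = 33.97 mR/h
B: 157 × (0.636/3.47)² = 5.274 mR/h
Total = 33.97 + 5.274 = 39.24 mR/h.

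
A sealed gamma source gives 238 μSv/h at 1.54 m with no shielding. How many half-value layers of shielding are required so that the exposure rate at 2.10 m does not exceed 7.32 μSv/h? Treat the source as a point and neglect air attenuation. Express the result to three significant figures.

4.13 half-value layers

At 2.10 m, distance alone gives (1.54/2.10)² = 0.5378, so 238 × 0.5378 = 128.0 μSv/h.
Further attenuation needed: 128.0/7.32 = 17.49.
n = log₂(17.49) = 4.128 half-value layers.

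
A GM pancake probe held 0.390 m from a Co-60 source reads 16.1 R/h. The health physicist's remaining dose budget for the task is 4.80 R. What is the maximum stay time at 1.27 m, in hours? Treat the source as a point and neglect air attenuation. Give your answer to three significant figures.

By the inverse-square law, rate at 1.27 m:
16.1 × (0.390/1.27)² = 16.1 × 0.09430 = 1.518 R/h.
Stay time = 4.80 R ÷ 1.518 R/h = 3.162 h.

3.16 h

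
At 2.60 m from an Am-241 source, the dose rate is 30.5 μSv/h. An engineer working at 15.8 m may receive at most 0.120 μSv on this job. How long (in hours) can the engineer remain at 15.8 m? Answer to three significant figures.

By the inverse-square law, rate at 15.8 m:
(2.60/15.8)² = 0.02708, so 30.5 × 0.02708 = 0.8259 μSv/h.
Stay time = 0.120 μSv ÷ 0.8259 μSv/h = 0.1453 h.

0.145 h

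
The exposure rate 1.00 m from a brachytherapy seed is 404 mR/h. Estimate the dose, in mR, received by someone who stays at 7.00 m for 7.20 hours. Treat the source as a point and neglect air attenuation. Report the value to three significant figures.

Intensity scales as (d₁/d₂)², so rate at 7.00 m:
(1.00/7.00)² = 0.02041, so 404 × 0.02041 = 8.246 mR/h.
Dose = rate × time = 8.246 mR/h × 7.200 h = 59.37 mR.

59.4 mR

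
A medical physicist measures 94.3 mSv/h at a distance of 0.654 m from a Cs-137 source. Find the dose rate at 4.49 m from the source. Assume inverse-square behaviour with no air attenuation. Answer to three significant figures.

Using I₁d₁² = I₂d₂², the rate at 4.49 m is
94.3 × (0.654/4.49)² = 94.3 × 0.02122 = 2.001 mSv/h.

2.00 mSv/h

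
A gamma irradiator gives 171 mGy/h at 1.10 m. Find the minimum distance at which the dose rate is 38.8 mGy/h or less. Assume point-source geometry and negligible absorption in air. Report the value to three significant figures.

2.31 m

Since intensity falls as 1/r², d₂ = d₁·√(I₁/I₂).
I₁/I₂ = 171/38.8 = 4.407, so d₂ = 1.10 × √4.407 = 2.309 m.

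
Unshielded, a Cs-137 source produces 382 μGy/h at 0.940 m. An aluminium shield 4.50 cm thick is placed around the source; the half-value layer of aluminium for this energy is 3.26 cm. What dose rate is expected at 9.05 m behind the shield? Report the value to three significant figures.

1.58 μGy/h

Distance alone: 382 × (0.940/9.05)² = 382 × 0.01079 = 4.122 μGy/h.
Shield: 4.50/3.26 = 1.380 half-value layers → attenuation 2^(−1.380) = 0.3842.
Combined: 4.122 × 0.3842 = 1.584 μGy/h.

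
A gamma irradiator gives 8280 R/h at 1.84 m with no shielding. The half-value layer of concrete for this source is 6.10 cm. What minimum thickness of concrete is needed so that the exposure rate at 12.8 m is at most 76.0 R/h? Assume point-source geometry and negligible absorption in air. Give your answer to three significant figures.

At 12.8 m, distance alone gives (1.84/12.8)² = 0.02066, so 8280 × 0.02066 = 171.1 R/h.
Further attenuation needed: 171.1/76.0 = 2.251.
n = log₂(2.251) = 1.171 half-value layers.
Thickness = 1.171 × 6.10 cm = 7.143 cm.

7.14 cm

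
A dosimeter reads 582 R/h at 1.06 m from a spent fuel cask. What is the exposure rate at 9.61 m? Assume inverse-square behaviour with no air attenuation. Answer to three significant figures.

7.08 R/h

Intensity scales as (d₁/d₂)², so the rate at 9.61 m is
582 × (1.06/9.61)² = 582 × 0.01217 = 7.083 R/h.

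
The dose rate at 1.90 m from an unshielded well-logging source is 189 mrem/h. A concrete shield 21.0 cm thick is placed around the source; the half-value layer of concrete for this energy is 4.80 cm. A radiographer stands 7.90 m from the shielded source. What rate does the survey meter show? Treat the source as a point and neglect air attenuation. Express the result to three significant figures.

Distance alone: 189 × (1.90/7.90)² = 189 × 0.05784 = 10.93 mrem/h.
Shield: 21.0/4.80 = 4.375 half-value layers → attenuation 2^(−4.375) = 0.04819.
Combined: 10.93 × 0.04819 = 0.5267 mrem/h.

0.527 mrem/h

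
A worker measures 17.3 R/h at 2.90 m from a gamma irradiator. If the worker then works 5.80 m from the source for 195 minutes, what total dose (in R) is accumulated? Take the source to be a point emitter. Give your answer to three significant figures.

14.1 R

Since intensity falls as 1/r², rate at 5.80 m:
17.3 × (2.90/5.80)² = 17.3 × 0.2500 = 4.325 R/h.
Dose = rate × time = 4.325 R/h × 3.250 h = 14.06 R.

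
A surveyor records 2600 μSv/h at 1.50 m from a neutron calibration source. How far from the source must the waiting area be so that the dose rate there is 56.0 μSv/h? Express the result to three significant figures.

10.2 m

Since intensity falls as 1/r², d₂ = d₁·√(I₁/I₂).
I₁/I₂ = 2600/56.0 = 46.43, so d₂ = 1.50 × √46.43 = 10.22 m.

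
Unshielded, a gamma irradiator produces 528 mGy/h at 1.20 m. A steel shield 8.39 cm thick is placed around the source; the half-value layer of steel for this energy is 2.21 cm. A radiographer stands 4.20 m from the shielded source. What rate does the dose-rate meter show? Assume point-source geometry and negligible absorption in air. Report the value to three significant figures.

3.10 mGy/h

Distance alone: 528 × (1.20/4.20)² = 528 × 0.08163 = 43.10 mGy/h.
Shield: 8.39/2.21 = 3.796 half-value layers → attenuation 2^(−3.796) = 0.07199.
Combined: 43.10 × 0.07199 = 3.103 mGy/h.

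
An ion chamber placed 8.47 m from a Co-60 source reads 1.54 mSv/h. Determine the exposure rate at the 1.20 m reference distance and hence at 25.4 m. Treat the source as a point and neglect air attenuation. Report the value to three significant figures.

76.7 mSv/h; 0.171 mSv/h

Intensity scales as (d₁/d₂)², so
At 1.20 m: 1.54 × (8.47/1.20)² = 1.54 × 49.82 = 76.72 mSv/h
At 25.4 m: (1.20/25.4)² = 0.002232, so 76.72 × 0.002232 = 0.1712 mSv/h.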